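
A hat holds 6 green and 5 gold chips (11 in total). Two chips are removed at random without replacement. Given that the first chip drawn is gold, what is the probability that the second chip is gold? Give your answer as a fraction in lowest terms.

After removing 1 gold, the hat has 4 gold out of 10 remaining.
P(second is gold | given) = 4/10 = 2/5 ≈ 0.4000.

2/5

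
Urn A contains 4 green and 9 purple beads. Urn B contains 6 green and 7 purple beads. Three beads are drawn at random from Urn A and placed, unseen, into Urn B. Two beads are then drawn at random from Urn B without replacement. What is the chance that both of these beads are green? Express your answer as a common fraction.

9/52

Condition on how many of the transferred beads are green (from Urn A: 4 green of 13; then Urn B has 16 total).
  0 green: C(4,0)C(9,3)/C(13,3) = 42/143; then P = C(6,2)/C(16,2) = 1/8
  1 green: C(4,1)C(9,2)/C(13,3) = 72/143; then P = C(7,2)/C(16,2) = 7/40
  2 green: C(4,2)C(9,1)/C(13,3) = 27/143; then P = C(8,2)/C(16,2) = 7/30
  3 green: C(4,3)C(9,0)/C(13,3) = 2/143; then P = C(9,2)/C(16,2) = 3/10
P(both green) = 9/52 ≈ 0.1731.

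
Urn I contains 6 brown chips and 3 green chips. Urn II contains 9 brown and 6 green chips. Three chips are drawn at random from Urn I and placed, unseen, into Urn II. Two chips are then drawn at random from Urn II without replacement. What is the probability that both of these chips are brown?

13/36

Condition on how many of the transferred chips are brown (from Urn I: 6 brown of 9; then Urn II has 18 total).
  0 brown: C(6,0)C(3,3)/C(9,3) = 1/84; then P = C(9,2)/C(18,2) = 4/17
  1 brown: C(6,1)C(3,2)/C(9,3) = 3/14; then P = C(10,2)/C(18,2) = 5/17
  2 brown: C(6,2)C(3,1)/C(9,3) = 15/28; then P = C(11,2)/C(18,2) = 55/153
  3 brown: C(6,3)C(3,0)/C(9,3) = 5/21; then P = C(12,2)/C(18,2) = 22/51
P(both brown) = 13/36 ≈ 0.3611.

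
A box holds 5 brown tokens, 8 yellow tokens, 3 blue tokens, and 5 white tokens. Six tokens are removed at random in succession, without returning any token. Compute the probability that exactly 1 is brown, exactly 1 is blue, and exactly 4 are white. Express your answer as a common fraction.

Unordered draws without replacement: count favorable combinations over C(21,6).
Favorable = C(5,1) · C(8,0) · C(3,1) · C(5,4) = 75; total = C(21,6) = 54264.
P = 75/54264 = 25/18088 ≈ 0.0014.

25/18088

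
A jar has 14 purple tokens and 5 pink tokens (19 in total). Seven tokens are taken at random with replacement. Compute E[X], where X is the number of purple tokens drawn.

By linearity of expectation, E[X] = Σ P(draw i is purple); each independent draw has P(purple) = 14/19.
E[X] = 7 · 14/19 = 98/19 ≈ 5.1579.

98/19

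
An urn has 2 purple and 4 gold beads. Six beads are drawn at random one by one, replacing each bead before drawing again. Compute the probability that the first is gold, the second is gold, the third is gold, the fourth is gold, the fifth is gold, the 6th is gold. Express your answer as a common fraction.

64/729

Multiply the conditional probability of each draw in order, with replacement (the composition resets each draw).
P = (4/6) · (4/6) · (4/6) · (4/6) · (4/6) · (4/6) = 64/729 ≈ 0.0878.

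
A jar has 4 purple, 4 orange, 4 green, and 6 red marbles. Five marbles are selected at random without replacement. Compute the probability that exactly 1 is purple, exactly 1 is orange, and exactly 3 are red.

Unordered draws without replacement: count favorable combinations over C(18,5).
Favorable = C(4,1) · C(4,1) · C(4,0) · C(6,3) = 320; total = C(18,5) = 8568.
P = 320/8568 = 40/1071 ≈ 0.0373.

40/1071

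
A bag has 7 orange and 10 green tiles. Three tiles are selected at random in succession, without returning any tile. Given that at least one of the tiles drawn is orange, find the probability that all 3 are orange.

P(all 3 orange) = C(7,3)/C(17,3) = 7/136; P(at least one orange) = 1 − C(10,3)/C(17,3) = 14/17.
Since 'all 3 orange' ⊆ 'at least one orange', P(all 3 | at least one) = 7/136 / 14/17 = 1/16 ≈ 0.0625.

1/16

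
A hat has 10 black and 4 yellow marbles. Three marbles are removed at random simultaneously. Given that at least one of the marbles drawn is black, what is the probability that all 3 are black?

1/3

P(all 3 black) = C(10,3)/C(14,3) = 30/91; P(at least one black) = 1 − C(4,3)/C(14,3) = 90/91.
Since 'all 3 black' ⊆ 'at least one black', P(all 3 | at least one) = 30/91 / 90/91 = 1/3 ≈ 0.3333.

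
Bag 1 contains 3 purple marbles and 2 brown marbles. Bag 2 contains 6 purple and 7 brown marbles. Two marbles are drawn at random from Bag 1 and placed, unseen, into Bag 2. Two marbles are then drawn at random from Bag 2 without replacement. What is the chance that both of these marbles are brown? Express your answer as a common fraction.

89/350

Condition on how many of the transferred marbles are brown (from Bag 1: 2 brown of 5; then Bag 2 has 15 total).
  0 brown: C(2,0)C(3,2)/C(5,2) = 3/10; then P = C(7,2)/C(15,2) = 1/5
  1 brown: C(2,1)C(3,1)/C(5,2) = 3/5; then P = C(8,2)/C(15,2) = 4/15
  2 brown: C(2,2)C(3,0)/C(5,2) = 1/10; then P = C(9,2)/C(15,2) = 12/35
P(both brown) = 89/350 ≈ 0.2543.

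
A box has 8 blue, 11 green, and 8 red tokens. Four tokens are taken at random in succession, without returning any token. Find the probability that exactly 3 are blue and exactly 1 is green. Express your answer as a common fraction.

308/8775

Unordered draws without replacement: count favorable combinations over C(27,4).
Favorable = C(8,3) · C(11,1) · C(8,0) = 616; total = C(27,4) = 17550.
P = 616/17550 = 308/8775 ≈ 0.0351.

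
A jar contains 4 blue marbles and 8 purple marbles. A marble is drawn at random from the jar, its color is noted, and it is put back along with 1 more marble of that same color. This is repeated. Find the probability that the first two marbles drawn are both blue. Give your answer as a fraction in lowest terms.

5/39

After a blue draw the jar holds 5 blue out of 13.
P = (4/12)·(5/13) = 5/39 ≈ 0.1282.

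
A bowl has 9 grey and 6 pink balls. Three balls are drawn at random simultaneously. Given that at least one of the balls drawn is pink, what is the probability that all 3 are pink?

20/371

P(all 3 pink) = C(6,3)/C(15,3) = 4/91; P(at least one pink) = 1 − C(9,3)/C(15,3) = 53/65.
Since 'all 3 pink' ⊆ 'at least one pink', P(all 3 | at least one) = 4/91 / 53/65 = 20/371 ≈ 0.0539.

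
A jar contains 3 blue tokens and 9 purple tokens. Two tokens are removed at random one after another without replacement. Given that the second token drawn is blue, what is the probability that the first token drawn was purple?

9/11

P(first=purple and the second token drawn is blue) = (9/12)·(3/11) = 9/44.
P(the second token drawn is blue) = Σ over first color = 1/22 + 9/44 = 1/4.
By Bayes, P(first=purple | the second token drawn is blue) = 9/44 / 1/4 = 9/11 ≈ 0.8182.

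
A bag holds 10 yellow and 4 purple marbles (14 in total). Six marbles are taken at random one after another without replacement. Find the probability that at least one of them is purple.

133/143

Use the complement: P(at least one purple) = 1 − P(no purple).
P(none) = C(10,6)/C(14,6) = 210/3003.
So P = 1 − 210/3003 = 133/143 ≈ 0.9301.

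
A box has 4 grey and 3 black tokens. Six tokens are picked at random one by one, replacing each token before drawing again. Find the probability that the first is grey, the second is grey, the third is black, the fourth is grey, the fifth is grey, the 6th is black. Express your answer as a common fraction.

Multiply the conditional probability of each draw in order, with replacement (the composition resets each draw).
P = (4/7) · (4/7) · (3/7) · (4/7) · (4/7) · (3/7) = 2304/117649 ≈ 0.0196.

2304/117649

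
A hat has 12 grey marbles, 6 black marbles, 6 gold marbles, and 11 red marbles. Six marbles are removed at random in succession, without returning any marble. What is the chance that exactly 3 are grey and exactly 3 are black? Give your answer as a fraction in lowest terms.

Unordered draws without replacement: count favorable combinations over C(35,6).
Favorable = C(12,3) · C(6,3) · C(6,0) · C(11,0) = 4400; total = C(35,6) = 1623160.
P = 4400/1623160 = 10/3689 ≈ 0.0027.

10/3689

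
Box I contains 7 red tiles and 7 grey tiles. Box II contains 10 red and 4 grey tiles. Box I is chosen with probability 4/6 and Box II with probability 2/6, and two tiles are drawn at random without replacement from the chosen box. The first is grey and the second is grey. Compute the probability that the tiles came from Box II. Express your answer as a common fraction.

P(E | Box I) = 3/13; P(E | Box II) = 6/91.
P(E) = 2/3·3/13 + 1/3·6/91 = 16/91.
By Bayes' rule, P(Box II | E) = 2/91 / 16/91 = 1/8 ≈ 0.1250.

1/8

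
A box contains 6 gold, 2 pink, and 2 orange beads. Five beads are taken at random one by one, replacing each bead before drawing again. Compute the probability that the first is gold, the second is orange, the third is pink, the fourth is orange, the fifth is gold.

9/3125

Multiply the conditional probability of each draw in order, with replacement (the composition resets each draw).
P = (6/10) · (2/10) · (2/10) · (2/10) · (6/10) = 9/3125 ≈ 0.0029.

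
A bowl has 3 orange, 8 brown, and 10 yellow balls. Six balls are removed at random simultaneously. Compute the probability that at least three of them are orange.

2/133

Sum the hypergeometric tail for j = 3,…,3 orange balls.
Favorable = C(3,3)·C(18,3) = 816; total = C(21,6) = 54264.
P = 816/54264 = 2/133 ≈ 0.0150.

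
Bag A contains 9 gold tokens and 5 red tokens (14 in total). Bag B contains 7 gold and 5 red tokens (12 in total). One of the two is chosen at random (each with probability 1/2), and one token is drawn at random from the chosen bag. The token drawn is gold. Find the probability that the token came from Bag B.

P(gold | Bag A) = 9/14; P(gold | Bag B) = 7/12.
P(gold) = 1/2·9/14 + 1/2·7/12 = 103/168.
By Bayes' rule, P(Bag B | gold) = 7/24 / 103/168 = 49/103 ≈ 0.4757.

49/103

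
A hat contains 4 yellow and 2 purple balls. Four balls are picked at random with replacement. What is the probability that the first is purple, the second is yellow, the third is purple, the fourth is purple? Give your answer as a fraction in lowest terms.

2/81

Multiply the conditional probability of each draw in order, with replacement (the composition resets each draw).
P = (2/6) · (4/6) · (2/6) · (2/6) = 2/81 ≈ 0.0247.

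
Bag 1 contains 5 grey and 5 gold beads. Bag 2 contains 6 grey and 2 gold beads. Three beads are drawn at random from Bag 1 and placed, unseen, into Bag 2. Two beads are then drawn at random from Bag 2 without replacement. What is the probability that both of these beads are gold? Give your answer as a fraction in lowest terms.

14/165

Condition on how many of the transferred beads are gold (from Bag 1: 5 gold of 10; then Bag 2 has 11 total).
  0 gold: C(5,0)C(5,3)/C(10,3) = 1/12; then P = C(2,2)/C(11,2) = 1/55
  1 gold: C(5,1)C(5,2)/C(10,3) = 5/12; then P = C(3,2)/C(11,2) = 3/55
  2 gold: C(5,2)C(5,1)/C(10,3) = 5/12; then P = C(4,2)/C(11,2) = 6/55
  3 gold: C(5,3)C(5,0)/C(10,3) = 1/12; then P = C(5,2)/C(11,2) = 2/11
P(both gold) = 14/165 ≈ 0.0848.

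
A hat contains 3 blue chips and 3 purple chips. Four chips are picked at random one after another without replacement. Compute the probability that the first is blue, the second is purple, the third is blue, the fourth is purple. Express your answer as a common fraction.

1/10

Multiply the conditional probability of each draw in order, without replacement, so each draw removes one from its color and from the total.
P = (3/6) · (3/5) · (2/4) · (2/3) = 1/10 ≈ 0.1000.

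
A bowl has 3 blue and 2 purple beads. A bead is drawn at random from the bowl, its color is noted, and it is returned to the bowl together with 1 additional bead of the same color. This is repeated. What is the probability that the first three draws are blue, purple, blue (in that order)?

Track the composition after each reinforcement of +1.
P = (3/5) · (2/6) · (4/7) = 4/35 ≈ 0.1143.

4/35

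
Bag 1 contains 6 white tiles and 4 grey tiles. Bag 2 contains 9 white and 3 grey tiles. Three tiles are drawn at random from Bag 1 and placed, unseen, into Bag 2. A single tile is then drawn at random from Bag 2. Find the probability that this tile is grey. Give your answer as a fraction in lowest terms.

Condition on how many of the transferred tiles are grey (from Bag 1: 4 grey of 10; then Bag 2 has 15 total).
  0 grey: C(4,0)C(6,3)/C(10,3) = 1/6; then P = 3/15
  1 grey: C(4,1)C(6,2)/C(10,3) = 1/2; then P = 4/15
  2 grey: C(4,2)C(6,1)/C(10,3) = 3/10; then P = 5/15
  3 grey: C(4,3)C(6,0)/C(10,3) = 1/30; then P = 6/15
P(grey from Bag 2) = 7/25 ≈ 0.2800.

7/25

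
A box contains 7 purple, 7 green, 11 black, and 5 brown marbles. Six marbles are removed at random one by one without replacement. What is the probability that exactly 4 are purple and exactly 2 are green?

Unordered draws without replacement: count favorable combinations over C(30,6).
Favorable = C(7,4) · C(7,2) · C(11,0) · C(5,0) = 735; total = C(30,6) = 593775.
P = 735/593775 = 7/5655 ≈ 0.0012.

7/5655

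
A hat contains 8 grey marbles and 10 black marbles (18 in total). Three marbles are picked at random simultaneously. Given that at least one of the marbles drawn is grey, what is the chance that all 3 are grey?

P(all 3 grey) = C(8,3)/C(18,3) = 7/102; P(at least one grey) = 1 − C(10,3)/C(18,3) = 29/34.
Since 'all 3 grey' ⊆ 'at least one grey', P(all 3 | at least one) = 7/102 / 29/34 = 7/87 ≈ 0.0805.

7/87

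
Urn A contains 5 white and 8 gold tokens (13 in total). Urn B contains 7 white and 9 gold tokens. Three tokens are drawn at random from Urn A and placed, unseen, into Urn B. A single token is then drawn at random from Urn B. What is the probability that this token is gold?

141/247

Condition on how many of the transferred tokens are gold (from Urn A: 8 gold of 13; then Urn B has 19 total).
  0 gold: C(8,0)C(5,3)/C(13,3) = 5/143; then P = 9/19
  1 gold: C(8,1)C(5,2)/C(13,3) = 40/143; then P = 10/19
  2 gold: C(8,2)C(5,1)/C(13,3) = 70/143; then P = 11/19
  3 gold: C(8,3)C(5,0)/C(13,3) = 28/143; then P = 12/19
P(gold from Urn B) = 141/247 ≈ 0.5709.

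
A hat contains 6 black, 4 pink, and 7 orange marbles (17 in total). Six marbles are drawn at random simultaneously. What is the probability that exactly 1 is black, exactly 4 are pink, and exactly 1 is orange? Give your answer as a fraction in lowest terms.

Unordered draws without replacement: count favorable combinations over C(17,6).
Favorable = C(6,1) · C(4,4) · C(7,1) = 42; total = C(17,6) = 12376.
P = 42/12376 = 3/884 ≈ 0.0034.

3/884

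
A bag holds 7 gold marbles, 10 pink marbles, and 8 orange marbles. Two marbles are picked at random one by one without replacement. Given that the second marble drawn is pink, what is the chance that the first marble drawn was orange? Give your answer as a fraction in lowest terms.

P(first=orange and the second marble drawn is pink) = (8/25)·(10/24) = 2/15.
P(the second marble drawn is pink) = Σ over first color = 7/60 + 3/20 + 2/15 = 2/5.
By Bayes, P(first=orange | the second marble drawn is pink) = 2/15 / 2/5 = 1/3 ≈ 0.3333.

1/3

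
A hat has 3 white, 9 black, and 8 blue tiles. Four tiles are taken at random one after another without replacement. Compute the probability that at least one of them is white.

29/57

Use the complement: P(at least one white) = 1 − P(no white).
P(none) = C(17,4)/C(20,4) = 2380/4845.
So P = 1 − 2380/4845 = 29/57 ≈ 0.5088.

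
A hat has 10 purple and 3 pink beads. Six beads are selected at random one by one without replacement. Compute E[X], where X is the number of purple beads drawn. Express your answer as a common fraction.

By linearity of expectation, E[X] = Σ P(draw i is purple); by symmetry each draw (even without replacement) has P(purple) = 10/13.
E[X] = 6 · 10/13 = 60/13 ≈ 4.6154.

60/13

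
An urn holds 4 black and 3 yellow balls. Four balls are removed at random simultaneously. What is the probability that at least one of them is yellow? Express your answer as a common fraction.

Use the complement: P(at least one yellow) = 1 − P(no yellow).
P(none) = C(4,4)/C(7,4) = 1/35.
So P = 1 − 1/35 = 34/35 ≈ 0.9714.

34/35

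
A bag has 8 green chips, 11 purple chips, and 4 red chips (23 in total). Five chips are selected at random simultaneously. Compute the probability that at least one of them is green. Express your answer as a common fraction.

Use the complement: P(at least one green) = 1 − P(no green).
P(none) = C(15,5)/C(23,5) = 3003/33649.
So P = 1 − 3003/33649 = 398/437 ≈ 0.9108.

398/437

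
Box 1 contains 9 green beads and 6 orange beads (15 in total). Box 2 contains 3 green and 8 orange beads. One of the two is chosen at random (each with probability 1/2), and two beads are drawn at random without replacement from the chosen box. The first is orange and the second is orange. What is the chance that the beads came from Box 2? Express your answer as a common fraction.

P(E | Box 1) = 1/7; P(E | Box 2) = 28/55.
P(E) = 1/2·1/7 + 1/2·28/55 = 251/770.
By Bayes' rule, P(Box 2 | E) = 14/55 / 251/770 = 196/251 ≈ 0.7809.

196/251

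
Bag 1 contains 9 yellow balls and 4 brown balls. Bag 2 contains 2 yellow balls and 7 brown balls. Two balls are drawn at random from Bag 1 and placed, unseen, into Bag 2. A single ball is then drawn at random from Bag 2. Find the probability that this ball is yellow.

Condition on how many of the transferred balls are yellow (from Bag 1: 9 yellow of 13; then Bag 2 has 11 total).
  0 yellow: C(9,0)C(4,2)/C(13,2) = 1/13; then P = 2/11
  1 yellow: C(9,1)C(4,1)/C(13,2) = 6/13; then P = 3/11
  2 yellow: C(9,2)C(4,0)/C(13,2) = 6/13; then P = 4/11
P(yellow from Bag 2) = 4/13 ≈ 0.3077.

4/13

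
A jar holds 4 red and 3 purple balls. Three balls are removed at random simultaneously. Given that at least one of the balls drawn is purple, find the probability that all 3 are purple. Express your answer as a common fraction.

P(all 3 purple) = C(3,3)/C(7,3) = 1/35; P(at least one purple) = 1 − C(4,3)/C(7,3) = 31/35.
Since 'all 3 purple' ⊆ 'at least one purple', P(all 3 | at least one) = 1/35 / 31/35 = 1/31 ≈ 0.0323.

1/31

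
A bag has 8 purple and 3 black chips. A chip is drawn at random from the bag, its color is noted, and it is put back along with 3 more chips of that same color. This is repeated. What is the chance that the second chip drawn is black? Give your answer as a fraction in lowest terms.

3/11

Condition on the first draw. If first is black (prob 3/11), second-black has prob (6)/(14); if not (prob 8/11), it has prob 3/(14).
P = (3/11)·(6/14) + (8/11)·(3/14) = 3/11 ≈ 0.2727.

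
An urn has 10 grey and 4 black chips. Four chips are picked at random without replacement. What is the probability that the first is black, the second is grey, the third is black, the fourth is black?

Multiply the conditional probability of each draw in order, without replacement, so each draw removes one from its color and from the total.
P = (4/14) · (10/13) · (3/12) · (2/11) = 10/1001 ≈ 0.0100.

10/1001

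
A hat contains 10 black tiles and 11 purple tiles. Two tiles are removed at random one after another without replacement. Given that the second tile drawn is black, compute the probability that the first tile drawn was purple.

P(first=purple and the second tile drawn is black) = (11/21)·(10/20) = 11/42.
P(the second tile drawn is black) = Σ over first color = 3/14 + 11/42 = 10/21.
By Bayes, P(first=purple | the second tile drawn is black) = 11/42 / 10/21 = 11/20 ≈ 0.5500.

11/20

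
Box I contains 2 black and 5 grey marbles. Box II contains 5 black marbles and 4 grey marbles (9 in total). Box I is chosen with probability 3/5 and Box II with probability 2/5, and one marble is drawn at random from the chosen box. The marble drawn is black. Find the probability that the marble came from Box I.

27/62

P(black | Box I) = 2/7; P(black | Box II) = 5/9.
P(black) = 3/5·2/7 + 2/5·5/9 = 124/315.
By Bayes' rule, P(Box I | black) = 6/35 / 124/315 = 27/62 ≈ 0.4355.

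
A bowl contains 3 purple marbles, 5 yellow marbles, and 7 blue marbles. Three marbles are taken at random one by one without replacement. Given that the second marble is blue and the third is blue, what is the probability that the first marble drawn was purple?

P(first=purple and the second marble is blue and the third is blue) = (3/15)·(7/14)·(6/13) = 3/65.
P(E) = Σ over first color = 3/65 + 1/13 + 1/13 = 1/5.
By Bayes, P(first=purple | E) = 3/65 / 1/5 = 3/13 ≈ 0.2308.

3/13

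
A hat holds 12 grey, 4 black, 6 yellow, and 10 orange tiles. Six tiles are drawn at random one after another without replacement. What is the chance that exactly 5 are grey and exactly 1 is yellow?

33/6293

Unordered draws without replacement: count favorable combinations over C(32,6).
Favorable = C(12,5) · C(4,0) · C(6,1) · C(10,0) = 4752; total = C(32,6) = 906192.
P = 4752/906192 = 33/6293 ≈ 0.0052.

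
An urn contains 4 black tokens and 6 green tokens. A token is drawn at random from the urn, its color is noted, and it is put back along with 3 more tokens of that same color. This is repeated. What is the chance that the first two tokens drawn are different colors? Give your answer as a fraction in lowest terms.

Either black then green, or green then black; after the first draw the total is 13.
P = (4/10)·(6/13) + (6/10)·(4/13) = 24/65 ≈ 0.3692.

24/65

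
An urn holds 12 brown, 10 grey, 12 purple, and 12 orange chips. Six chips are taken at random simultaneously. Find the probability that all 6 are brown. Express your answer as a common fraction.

Unordered draws without replacement: count favorable combinations over C(46,6).
Favorable = C(12,6) · C(10,0) · C(12,0) · C(12,0) = 924; total = C(46,6) = 9366819.
P = 924/9366819 = 4/40549 ≈ 0.0001.

4/40549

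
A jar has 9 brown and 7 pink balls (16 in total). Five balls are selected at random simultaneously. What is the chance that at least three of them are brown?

33/52

Sum the hypergeometric tail for j = 3,…,5 brown balls.
Favorable = C(9,3)·C(7,2) + C(9,4)·C(7,1) + C(9,5)·C(7,0) = 2772; total = C(16,5) = 4368.
P = 2772/4368 = 33/52 ≈ 0.6346.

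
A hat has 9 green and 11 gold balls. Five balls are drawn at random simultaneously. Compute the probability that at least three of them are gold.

Sum the hypergeometric tail for j = 3,…,5 gold balls.
Favorable = C(11,3)·C(9,2) + C(11,4)·C(9,1) + C(11,5)·C(9,0) = 9372; total = C(20,5) = 15504.
P = 9372/15504 = 781/1292 ≈ 0.6045.

781/1292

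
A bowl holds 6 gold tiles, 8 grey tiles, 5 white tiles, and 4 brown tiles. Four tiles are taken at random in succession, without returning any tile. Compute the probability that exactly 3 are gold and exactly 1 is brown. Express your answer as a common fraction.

16/1771

Unordered draws without replacement: count favorable combinations over C(23,4).
Favorable = C(6,3) · C(8,0) · C(5,0) · C(4,1) = 80; total = C(23,4) = 8855.
P = 80/8855 = 16/1771 ≈ 0.0090.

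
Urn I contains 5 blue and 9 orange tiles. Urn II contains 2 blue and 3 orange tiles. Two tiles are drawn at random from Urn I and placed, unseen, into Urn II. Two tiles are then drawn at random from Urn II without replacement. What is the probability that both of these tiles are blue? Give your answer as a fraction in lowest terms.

11/91

Condition on how many of the transferred tiles are blue (from Urn I: 5 blue of 14; then Urn II has 7 total).
  0 blue: C(5,0)C(9,2)/C(14,2) = 36/91; then P = C(2,2)/C(7,2) = 1/21
  1 blue: C(5,1)C(9,1)/C(14,2) = 45/91; then P = C(3,2)/C(7,2) = 1/7
  2 blue: C(5,2)C(9,0)/C(14,2) = 10/91; then P = C(4,2)/C(7,2) = 2/7
P(both blue) = 11/91 ≈ 0.1209.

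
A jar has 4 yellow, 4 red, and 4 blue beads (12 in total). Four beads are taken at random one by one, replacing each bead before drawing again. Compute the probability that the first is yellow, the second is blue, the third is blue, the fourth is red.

Multiply the conditional probability of each draw in order, with replacement (the composition resets each draw).
P = (4/12) · (4/12) · (4/12) · (4/12) = 1/81 ≈ 0.0123.

1/81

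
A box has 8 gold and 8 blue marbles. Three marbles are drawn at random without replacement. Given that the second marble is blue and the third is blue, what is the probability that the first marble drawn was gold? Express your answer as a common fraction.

4/7

P(first=gold and the second marble is blue and the third is blue) = (8/16)·(8/15)·(7/14) = 2/15.
P(E) = Σ over first color = 2/15 + 1/10 = 7/30.
By Bayes, P(first=gold | E) = 2/15 / 7/30 = 4/7 ≈ 0.5714.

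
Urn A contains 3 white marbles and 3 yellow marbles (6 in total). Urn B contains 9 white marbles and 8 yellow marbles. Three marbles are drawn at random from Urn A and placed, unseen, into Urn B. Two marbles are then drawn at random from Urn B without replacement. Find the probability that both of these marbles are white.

Condition on how many of the transferred marbles are white (from Urn A: 3 white of 6; then Urn B has 20 total).
  0 white: C(3,0)C(3,3)/C(6,3) = 1/20; then P = C(9,2)/C(20,2) = 18/95
  1 white: C(3,1)C(3,2)/C(6,3) = 9/20; then P = C(10,2)/C(20,2) = 9/38
  2 white: C(3,2)C(3,1)/C(6,3) = 9/20; then P = C(11,2)/C(20,2) = 11/38
  3 white: C(3,3)C(3,0)/C(6,3) = 1/20; then P = C(12,2)/C(20,2) = 33/95
P(both white) = 501/1900 ≈ 0.2637.

501/1900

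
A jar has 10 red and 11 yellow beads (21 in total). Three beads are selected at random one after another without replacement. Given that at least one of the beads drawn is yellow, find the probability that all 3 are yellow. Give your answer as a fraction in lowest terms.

P(all 3 yellow) = C(11,3)/C(21,3) = 33/266; P(at least one yellow) = 1 − C(10,3)/C(21,3) = 121/133.
Since 'all 3 yellow' ⊆ 'at least one yellow', P(all 3 | at least one) = 33/266 / 121/133 = 3/22 ≈ 0.1364.

3/22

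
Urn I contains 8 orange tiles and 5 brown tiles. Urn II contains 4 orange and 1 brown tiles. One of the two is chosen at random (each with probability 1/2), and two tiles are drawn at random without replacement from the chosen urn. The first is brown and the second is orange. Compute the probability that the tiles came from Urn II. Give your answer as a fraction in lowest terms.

39/89

P(E | Urn I) = 10/39; P(E | Urn II) = 1/5.
P(E) = 1/2·10/39 + 1/2·1/5 = 89/390.
By Bayes' rule, P(Urn II | E) = 1/10 / 89/390 = 39/89 ≈ 0.4382.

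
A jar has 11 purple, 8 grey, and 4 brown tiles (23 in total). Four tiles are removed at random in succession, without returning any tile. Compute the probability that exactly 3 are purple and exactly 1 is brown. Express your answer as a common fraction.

Unordered draws without replacement: count favorable combinations over C(23,4).
Favorable = C(11,3) · C(8,0) · C(4,1) = 660; total = C(23,4) = 8855.
P = 660/8855 = 12/161 ≈ 0.0745.

12/161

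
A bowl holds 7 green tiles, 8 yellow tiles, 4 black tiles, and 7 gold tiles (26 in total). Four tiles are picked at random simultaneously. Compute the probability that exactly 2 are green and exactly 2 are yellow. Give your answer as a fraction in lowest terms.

Unordered draws without replacement: count favorable combinations over C(26,4).
Favorable = C(7,2) · C(8,2) · C(4,0) · C(7,0) = 588; total = C(26,4) = 14950.
P = 588/14950 = 294/7475 ≈ 0.0393.

294/7475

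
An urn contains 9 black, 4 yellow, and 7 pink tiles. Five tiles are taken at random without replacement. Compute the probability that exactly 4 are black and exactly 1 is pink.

Unordered draws without replacement: count favorable combinations over C(20,5).
Favorable = C(9,4) · C(4,0) · C(7,1) = 882; total = C(20,5) = 15504.
P = 882/15504 = 147/2584 ≈ 0.0569.

147/2584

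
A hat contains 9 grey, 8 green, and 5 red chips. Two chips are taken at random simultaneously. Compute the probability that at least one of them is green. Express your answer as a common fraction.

20/33

Use the complement: P(at least one green) = 1 − P(no green).
P(none) = C(14,2)/C(22,2) = 91/231.
So P = 1 − 91/231 = 20/33 ≈ 0.6061.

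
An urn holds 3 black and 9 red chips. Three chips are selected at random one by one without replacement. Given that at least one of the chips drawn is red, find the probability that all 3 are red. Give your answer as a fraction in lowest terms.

P(all 3 red) = C(9,3)/C(12,3) = 21/55; P(at least one red) = 1 − C(3,3)/C(12,3) = 219/220.
Since 'all 3 red' ⊆ 'at least one red', P(all 3 | at least one) = 21/55 / 219/220 = 28/73 ≈ 0.3836.

28/73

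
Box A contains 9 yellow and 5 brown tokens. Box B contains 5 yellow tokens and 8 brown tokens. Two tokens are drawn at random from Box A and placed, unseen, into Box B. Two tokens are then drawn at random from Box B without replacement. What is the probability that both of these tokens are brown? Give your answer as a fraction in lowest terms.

Condition on how many of the transferred tokens are brown (from Box A: 5 brown of 14; then Box B has 15 total).
  0 brown: C(5,0)C(9,2)/C(14,2) = 36/91; then P = C(8,2)/C(15,2) = 4/15
  1 brown: C(5,1)C(9,1)/C(14,2) = 45/91; then P = C(9,2)/C(15,2) = 12/35
  2 brown: C(5,2)C(9,0)/C(14,2) = 10/91; then P = C(10,2)/C(15,2) = 3/7
P(both brown) = 1026/3185 ≈ 0.3221.

1026/3185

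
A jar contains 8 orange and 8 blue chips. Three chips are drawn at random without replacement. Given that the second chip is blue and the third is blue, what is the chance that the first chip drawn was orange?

4/7

P(first=orange and the second chip is blue and the third is blue) = (8/16)·(8/15)·(7/14) = 2/15.
P(E) = Σ over first color = 2/15 + 1/10 = 7/30.
By Bayes, P(first=orange | E) = 2/15 / 7/30 = 4/7 ≈ 0.5714.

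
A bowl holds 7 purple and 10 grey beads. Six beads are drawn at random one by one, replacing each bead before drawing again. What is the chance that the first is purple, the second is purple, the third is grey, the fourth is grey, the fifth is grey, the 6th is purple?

343000/24137569

Multiply the conditional probability of each draw in order, with replacement (the composition resets each draw).
P = (7/17) · (7/17) · (10/17) · (10/17) · (10/17) · (7/17) = 343000/24137569 ≈ 0.0142.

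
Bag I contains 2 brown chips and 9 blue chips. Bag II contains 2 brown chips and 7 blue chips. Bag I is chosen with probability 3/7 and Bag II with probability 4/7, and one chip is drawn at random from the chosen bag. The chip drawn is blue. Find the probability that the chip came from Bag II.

P(blue | Bag I) = 9/11; P(blue | Bag II) = 7/9.
P(blue) = 3/7·9/11 + 4/7·7/9 = 551/693.
By Bayes' rule, P(Bag II | blue) = 4/9 / 551/693 = 308/551 ≈ 0.5590.

308/551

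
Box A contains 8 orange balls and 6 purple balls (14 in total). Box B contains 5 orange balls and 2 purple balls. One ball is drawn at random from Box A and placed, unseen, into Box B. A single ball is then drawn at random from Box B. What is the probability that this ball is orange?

Condition on how many of the transferred balls are orange (from Box A: 8 orange of 14; then Box B has 8 total).
  0 orange: C(8,0)C(6,1)/C(14,1) = 3/7; then P = 5/8
  1 orange: C(8,1)C(6,0)/C(14,1) = 4/7; then P = 6/8
P(orange from Box B) = 39/56 ≈ 0.6964.

39/56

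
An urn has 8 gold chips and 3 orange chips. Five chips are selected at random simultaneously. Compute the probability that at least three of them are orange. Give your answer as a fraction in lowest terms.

2/33

Sum the hypergeometric tail for j = 3,…,3 orange chips.
Favorable = C(3,3)·C(8,2) = 28; total = C(11,5) = 462.
P = 28/462 = 2/33 ≈ 0.0606.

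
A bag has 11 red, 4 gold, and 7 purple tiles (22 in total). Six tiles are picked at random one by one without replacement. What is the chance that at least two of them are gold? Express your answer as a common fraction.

61/209

Sum the hypergeometric tail for j = 2,…,4 gold tiles.
Favorable = C(4,2)·C(18,4) + C(4,3)·C(18,3) + C(4,4)·C(18,2) = 21777; total = C(22,6) = 74613.
P = 21777/74613 = 61/209 ≈ 0.2919.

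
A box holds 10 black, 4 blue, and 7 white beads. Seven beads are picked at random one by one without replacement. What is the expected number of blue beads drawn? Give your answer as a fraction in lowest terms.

4/3

By linearity of expectation, E[X] = Σ P(draw i is blue); by symmetry each draw (even without replacement) has P(blue) = 4/21.
E[X] = 7 · 4/21 = 4/3 ≈ 1.3333.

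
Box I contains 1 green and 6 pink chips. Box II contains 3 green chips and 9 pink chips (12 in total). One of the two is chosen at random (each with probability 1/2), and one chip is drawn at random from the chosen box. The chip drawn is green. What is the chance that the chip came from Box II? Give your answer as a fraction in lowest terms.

P(green | Box I) = 1/7; P(green | Box II) = 1/4.
P(green) = 1/2·1/7 + 1/2·1/4 = 11/56.
By Bayes' rule, P(Box II | green) = 1/8 / 11/56 = 7/11 ≈ 0.6364.

7/11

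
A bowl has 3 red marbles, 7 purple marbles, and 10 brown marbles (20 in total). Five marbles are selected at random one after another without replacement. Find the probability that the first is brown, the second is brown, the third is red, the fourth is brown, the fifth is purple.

Multiply the conditional probability of each draw in order, without replacement, so each draw removes one from its color and from the total.
P = (10/20) · (9/19) · (3/18) · (8/17) · (7/16) = 21/2584 ≈ 0.0081.

21/2584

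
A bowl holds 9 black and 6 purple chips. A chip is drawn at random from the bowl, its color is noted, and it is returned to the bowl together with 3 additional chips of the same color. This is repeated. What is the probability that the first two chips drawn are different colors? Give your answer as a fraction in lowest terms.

2/5

Either purple then black, or black then purple; after the first draw the total is 18.
P = (6/15)·(9/18) + (9/15)·(6/18) = 2/5 ≈ 0.4000.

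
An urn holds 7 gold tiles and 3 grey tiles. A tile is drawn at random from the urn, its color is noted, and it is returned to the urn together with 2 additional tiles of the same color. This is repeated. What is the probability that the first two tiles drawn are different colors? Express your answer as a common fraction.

7/20

Either grey then gold, or gold then grey; after the first draw the total is 12.
P = (3/10)·(7/12) + (7/10)·(3/12) = 7/20 ≈ 0.3500.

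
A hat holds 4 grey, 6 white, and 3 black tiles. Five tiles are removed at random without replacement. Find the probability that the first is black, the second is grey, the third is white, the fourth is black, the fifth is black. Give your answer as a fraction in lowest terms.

Multiply the conditional probability of each draw in order, without replacement, so each draw removes one from its color and from the total.
P = (3/13) · (4/12) · (6/11) · (2/10) · (1/9) = 2/2145 ≈ 0.0009.

2/2145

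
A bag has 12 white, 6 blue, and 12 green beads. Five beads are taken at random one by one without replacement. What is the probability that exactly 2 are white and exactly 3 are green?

2420/23751

Unordered draws without replacement: count favorable combinations over C(30,5).
Favorable = C(12,2) · C(6,0) · C(12,3) = 14520; total = C(30,5) = 142506.
P = 14520/142506 = 2420/23751 ≈ 0.1019.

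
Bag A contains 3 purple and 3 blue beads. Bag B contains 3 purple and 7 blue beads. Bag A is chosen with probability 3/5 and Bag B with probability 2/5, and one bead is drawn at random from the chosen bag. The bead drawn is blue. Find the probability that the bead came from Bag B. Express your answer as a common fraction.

14/29

P(blue | Bag A) = 1/2; P(blue | Bag B) = 7/10.
P(blue) = 3/5·1/2 + 2/5·7/10 = 29/50.
By Bayes' rule, P(Bag B | blue) = 7/25 / 29/50 = 14/29 ≈ 0.4828.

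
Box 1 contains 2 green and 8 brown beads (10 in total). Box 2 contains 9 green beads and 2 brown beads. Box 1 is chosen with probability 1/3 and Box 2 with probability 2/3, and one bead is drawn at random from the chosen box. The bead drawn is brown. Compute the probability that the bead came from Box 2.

P(brown | Box 1) = 4/5; P(brown | Box 2) = 2/11.
P(brown) = 1/3·4/5 + 2/3·2/11 = 64/165.
By Bayes' rule, P(Box 2 | brown) = 4/33 / 64/165 = 5/16 ≈ 0.3125.

5/16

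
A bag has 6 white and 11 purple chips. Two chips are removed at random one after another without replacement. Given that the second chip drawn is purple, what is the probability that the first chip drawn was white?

P(first=white and the second chip drawn is purple) = (6/17)·(11/16) = 33/136.
P(the second chip drawn is purple) = Σ over first color = 33/136 + 55/136 = 11/17.
By Bayes, P(first=white | the second chip drawn is purple) = 33/136 / 11/17 = 3/8 ≈ 0.3750.

3/8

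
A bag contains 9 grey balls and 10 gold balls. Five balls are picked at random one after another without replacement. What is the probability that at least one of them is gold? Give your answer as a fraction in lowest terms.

Use the complement: P(at least one gold) = 1 − P(no gold).
P(none) = C(9,5)/C(19,5) = 126/11628.
So P = 1 − 126/11628 = 639/646 ≈ 0.9892.

639/646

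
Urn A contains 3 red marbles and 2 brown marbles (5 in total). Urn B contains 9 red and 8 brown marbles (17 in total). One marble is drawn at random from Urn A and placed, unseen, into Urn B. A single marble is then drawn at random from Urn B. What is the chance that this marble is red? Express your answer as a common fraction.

Condition on how many of the transferred marbles are red (from Urn A: 3 red of 5; then Urn B has 18 total).
  0 red: C(3,0)C(2,1)/C(5,1) = 2/5; then P = 9/18
  1 red: C(3,1)C(2,0)/C(5,1) = 3/5; then P = 10/18
P(red from Urn B) = 8/15 ≈ 0.5333.

8/15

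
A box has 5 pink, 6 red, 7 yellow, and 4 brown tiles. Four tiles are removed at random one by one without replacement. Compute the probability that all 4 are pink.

1/1463

Unordered draws without replacement: count favorable combinations over C(22,4).
Favorable = C(5,4) · C(6,0) · C(7,0) · C(4,0) = 5; total = C(22,4) = 7315.
P = 5/7315 = 1/1463 ≈ 0.0007.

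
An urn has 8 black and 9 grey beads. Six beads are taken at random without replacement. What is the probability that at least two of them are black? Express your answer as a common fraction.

Sum the hypergeometric tail for j = 2,…,6 black beads.
Favorable = C(8,2)·C(9,4) + C(8,3)·C(9,3) + C(8,4)·C(9,2) + C(8,5)·C(9,1) + C(8,6)·C(9,0) = 11284; total = C(17,6) = 12376.
P = 11284/12376 = 31/34 ≈ 0.9118.

31/34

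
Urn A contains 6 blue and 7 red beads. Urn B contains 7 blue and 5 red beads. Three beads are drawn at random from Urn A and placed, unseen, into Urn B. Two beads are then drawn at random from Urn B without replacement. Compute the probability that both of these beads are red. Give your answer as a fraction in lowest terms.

491/2730

Condition on how many of the transferred beads are red (from Urn A: 7 red of 13; then Urn B has 15 total).
  0 red: C(7,0)C(6,3)/C(13,3) = 10/143; then P = C(5,2)/C(15,2) = 2/21
  1 red: C(7,1)C(6,2)/C(13,3) = 105/286; then P = C(6,2)/C(15,2) = 1/7
  2 red: C(7,2)C(6,1)/C(13,3) = 63/143; then P = C(7,2)/C(15,2) = 1/5
  3 red: C(7,3)C(6,0)/C(13,3) = 35/286; then P = C(8,2)/C(15,2) = 4/15
P(both red) = 491/2730 ≈ 0.1799.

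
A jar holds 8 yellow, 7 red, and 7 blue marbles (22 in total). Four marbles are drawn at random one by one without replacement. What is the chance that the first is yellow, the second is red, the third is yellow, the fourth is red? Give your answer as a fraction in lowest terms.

Multiply the conditional probability of each draw in order, without replacement, so each draw removes one from its color and from the total.
P = (8/22) · (7/21) · (7/20) · (6/19) = 14/1045 ≈ 0.0134.

14/1045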